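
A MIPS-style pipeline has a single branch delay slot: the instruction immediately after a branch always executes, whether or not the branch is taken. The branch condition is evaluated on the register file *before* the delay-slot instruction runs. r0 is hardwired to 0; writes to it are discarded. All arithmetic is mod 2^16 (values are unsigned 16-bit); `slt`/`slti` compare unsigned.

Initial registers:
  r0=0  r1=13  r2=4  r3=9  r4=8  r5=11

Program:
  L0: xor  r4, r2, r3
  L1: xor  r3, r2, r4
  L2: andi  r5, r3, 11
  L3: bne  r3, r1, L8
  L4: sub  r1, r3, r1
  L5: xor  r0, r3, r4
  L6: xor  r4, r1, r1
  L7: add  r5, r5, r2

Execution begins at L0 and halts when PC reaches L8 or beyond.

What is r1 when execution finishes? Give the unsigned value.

PC=0  xor  r4, r2, r3        | r0=0 r1=13 r2=4 r3=9 r4=13 r5=11
PC=1  xor  r3, r2, r4        | r0=0 r1=13 r2=4 r3=9 r4=13 r5=11
PC=2  andi  r5, r3, 11       | r0=0 r1=13 r2=4 r3=9 r4=13 r5=9
PC=3  bne  r3, r1, L8        | r0=0 r1=13 r2=4 r3=9 r4=13 r5=9  [TAKEN]
PC=4  sub  r1, r3, r1        | r0=0 r1=65532 r2=4 r3=9 r4=13 r5=9

65532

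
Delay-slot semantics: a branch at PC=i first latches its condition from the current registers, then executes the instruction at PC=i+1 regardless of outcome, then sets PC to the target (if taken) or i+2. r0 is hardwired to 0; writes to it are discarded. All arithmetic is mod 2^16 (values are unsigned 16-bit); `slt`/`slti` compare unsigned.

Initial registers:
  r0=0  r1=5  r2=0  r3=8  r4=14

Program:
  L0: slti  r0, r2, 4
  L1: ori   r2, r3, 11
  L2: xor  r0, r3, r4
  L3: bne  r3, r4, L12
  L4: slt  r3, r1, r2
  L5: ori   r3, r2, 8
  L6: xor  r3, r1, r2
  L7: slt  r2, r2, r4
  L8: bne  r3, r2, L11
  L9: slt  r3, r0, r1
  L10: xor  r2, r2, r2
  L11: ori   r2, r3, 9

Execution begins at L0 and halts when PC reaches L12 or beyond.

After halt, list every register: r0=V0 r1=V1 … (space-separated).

r0=0 r1=5 r2=11 r3=1 r4=14

  step pc=0: slti  r0, r2, 4  regs=(0,5,0,8,14)
  step pc=1: ori   r2, r3, 11  regs=(0,5,11,8,14)
  step pc=2: xor  r0, r3, r4  regs=(0,5,11,8,14)
  step pc=3: bne  r3, r4, L12  cond=T  regs=(0,5,11,8,14)
  step pc=4: slt  r3, r1, r2  regs=(0,5,11,1,14)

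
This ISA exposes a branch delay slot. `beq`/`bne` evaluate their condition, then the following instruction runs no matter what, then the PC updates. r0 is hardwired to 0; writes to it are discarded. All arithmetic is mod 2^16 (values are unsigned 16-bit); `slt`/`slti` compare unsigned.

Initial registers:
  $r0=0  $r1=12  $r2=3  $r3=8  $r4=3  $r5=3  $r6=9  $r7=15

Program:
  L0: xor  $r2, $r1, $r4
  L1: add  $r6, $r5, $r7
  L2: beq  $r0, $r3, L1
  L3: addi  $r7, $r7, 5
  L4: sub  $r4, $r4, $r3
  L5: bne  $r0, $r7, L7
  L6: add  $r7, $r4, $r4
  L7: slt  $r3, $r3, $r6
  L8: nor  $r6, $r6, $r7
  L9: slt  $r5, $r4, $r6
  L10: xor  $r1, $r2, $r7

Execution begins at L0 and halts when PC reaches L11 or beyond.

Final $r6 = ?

9

  step pc=0: xor  $r2, $r1, $r4  regs=(0,12,15,8,3,3,9,15)
  step pc=1: add  $r6, $r5, $r7  regs=(0,12,15,8,3,3,18,15)
  step pc=2: beq  $r0, $r3, L1  cond=F  regs=(0,12,15,8,3,3,18,15)
  step pc=3: addi  $r7, $r7, 5  regs=(0,12,15,8,3,3,18,20)
  step pc=4: sub  $r4, $r4, $r3  regs=(0,12,15,8,65531,3,18,20)
  step pc=5: bne  $r0, $r7, L7  cond=T  regs=(0,12,15,8,65531,3,18,20)
  step pc=6: add  $r7, $r4, $r4  regs=(0,12,15,8,65531,3,18,65526)
  step pc=7: slt  $r3, $r3, $r6  regs=(0,12,15,1,65531,3,18,65526)
  step pc=8: nor  $r6, $r6, $r7  regs=(0,12,15,1,65531,3,9,65526)
  step pc=9: slt  $r5, $r4, $r6  regs=(0,12,15,1,65531,0,9,65526)
  step pc=10: xor  $r1, $r2, $r7  regs=(0,65529,15,1,65531,0,9,65526)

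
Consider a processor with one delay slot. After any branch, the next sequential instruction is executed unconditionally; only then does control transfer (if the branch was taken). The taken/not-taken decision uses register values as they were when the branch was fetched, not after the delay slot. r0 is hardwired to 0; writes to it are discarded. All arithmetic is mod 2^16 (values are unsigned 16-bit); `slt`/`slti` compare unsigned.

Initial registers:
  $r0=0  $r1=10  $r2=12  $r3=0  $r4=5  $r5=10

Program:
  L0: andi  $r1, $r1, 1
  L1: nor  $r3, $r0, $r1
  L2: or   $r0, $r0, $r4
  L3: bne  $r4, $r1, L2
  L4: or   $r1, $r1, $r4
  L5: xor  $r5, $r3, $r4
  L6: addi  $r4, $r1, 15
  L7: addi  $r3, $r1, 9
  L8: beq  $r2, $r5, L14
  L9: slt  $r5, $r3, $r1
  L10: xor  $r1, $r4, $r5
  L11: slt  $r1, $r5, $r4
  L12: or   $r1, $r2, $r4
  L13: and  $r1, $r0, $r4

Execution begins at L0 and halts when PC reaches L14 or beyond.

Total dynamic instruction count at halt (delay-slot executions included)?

  step pc=0: andi  $r1, $r1, 1  regs=(0,0,12,0,5,10)
  step pc=1: nor  $r3, $r0, $r1  regs=(0,0,12,65535,5,10)
  step pc=2: or   $r0, $r0, $r4  regs=(0,0,12,65535,5,10)
  step pc=3: bne  $r4, $r1, L2  cond=T  regs=(0,0,12,65535,5,10)
  step pc=4: or   $r1, $r1, $r4  regs=(0,5,12,65535,5,10)
  step pc=2: or   $r0, $r0, $r4  regs=(0,5,12,65535,5,10)
  step pc=3: bne  $r4, $r1, L2  cond=F  regs=(0,5,12,65535,5,10)
  step pc=4: or   $r1, $r1, $r4  regs=(0,5,12,65535,5,10)
  step pc=5: xor  $r5, $r3, $r4  regs=(0,5,12,65535,5,65530)
  step pc=6: addi  $r4, $r1, 15  regs=(0,5,12,65535,20,65530)
  step pc=7: addi  $r3, $r1, 9  regs=(0,5,12,14,20,65530)
  step pc=8: beq  $r2, $r5, L14  cond=F  regs=(0,5,12,14,20,65530)
  step pc=9: slt  $r5, $r3, $r1  regs=(0,5,12,14,20,0)
  step pc=10: xor  $r1, $r4, $r5  regs=(0,20,12,14,20,0)
  step pc=11: slt  $r1, $r5, $r4  regs=(0,1,12,14,20,0)
  step pc=12: or   $r1, $r2, $r4  regs=(0,28,12,14,20,0)
  step pc=13: and  $r1, $r0, $r4  regs=(0,0,12,14,20,0)

17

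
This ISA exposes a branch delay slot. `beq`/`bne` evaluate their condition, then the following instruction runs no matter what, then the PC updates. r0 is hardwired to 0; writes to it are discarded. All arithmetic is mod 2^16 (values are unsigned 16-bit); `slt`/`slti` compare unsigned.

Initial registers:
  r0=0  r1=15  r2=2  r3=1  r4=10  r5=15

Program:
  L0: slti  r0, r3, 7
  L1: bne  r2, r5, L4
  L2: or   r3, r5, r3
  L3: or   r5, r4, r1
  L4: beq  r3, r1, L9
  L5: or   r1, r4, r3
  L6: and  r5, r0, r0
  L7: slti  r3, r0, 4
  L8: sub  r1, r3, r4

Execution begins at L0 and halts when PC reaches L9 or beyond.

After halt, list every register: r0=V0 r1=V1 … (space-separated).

r0=0 r1=15 r2=2 r3=15 r4=10 r5=15

PC=0  slti  r0, r3, 7        | r0=0 r1=15 r2=2 r3=1 r4=10 r5=15
PC=1  bne  r2, r5, L4        | r0=0 r1=15 r2=2 r3=1 r4=10 r5=15  [TAKEN]
PC=2  or   r3, r5, r3        | r0=0 r1=15 r2=2 r3=15 r4=10 r5=15
PC=4  beq  r3, r1, L9        | r0=0 r1=15 r2=2 r3=15 r4=10 r5=15  [TAKEN]
PC=5  or   r1, r4, r3        | r0=0 r1=15 r2=2 r3=15 r4=10 r5=15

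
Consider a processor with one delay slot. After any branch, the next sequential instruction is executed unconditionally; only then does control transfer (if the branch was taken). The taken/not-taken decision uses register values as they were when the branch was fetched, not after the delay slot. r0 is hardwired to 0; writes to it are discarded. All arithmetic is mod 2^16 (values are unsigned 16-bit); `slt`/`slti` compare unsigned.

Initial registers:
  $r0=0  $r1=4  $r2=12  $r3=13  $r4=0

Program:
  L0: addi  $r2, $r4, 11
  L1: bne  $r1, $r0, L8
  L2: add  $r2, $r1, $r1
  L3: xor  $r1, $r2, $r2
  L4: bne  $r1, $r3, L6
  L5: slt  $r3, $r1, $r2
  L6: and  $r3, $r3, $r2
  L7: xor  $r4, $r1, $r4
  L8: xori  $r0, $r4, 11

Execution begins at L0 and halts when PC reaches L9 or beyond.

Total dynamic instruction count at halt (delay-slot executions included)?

#0 addi  $r2, $r4, 11 ; 0/4/11/13/0
#1 bne  $r1, $r0, L8 ; 0/4/11/13/0 ; →target
#2 add  $r2, $r1, $r1 ; 0/4/8/13/0
#8 xori  $r0, $r4, 11 ; 0/4/8/13/0

4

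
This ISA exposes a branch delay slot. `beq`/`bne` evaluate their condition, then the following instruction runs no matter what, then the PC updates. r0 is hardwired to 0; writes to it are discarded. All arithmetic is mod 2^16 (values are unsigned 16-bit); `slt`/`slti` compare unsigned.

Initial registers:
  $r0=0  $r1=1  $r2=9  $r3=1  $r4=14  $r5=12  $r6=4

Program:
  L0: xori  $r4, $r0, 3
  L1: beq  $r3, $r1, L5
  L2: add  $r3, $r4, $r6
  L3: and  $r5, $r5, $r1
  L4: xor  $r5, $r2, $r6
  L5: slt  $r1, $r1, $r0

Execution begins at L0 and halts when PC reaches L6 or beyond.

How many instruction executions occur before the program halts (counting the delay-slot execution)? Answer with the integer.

PC=0  xori  $r4, $r0, 3      | $r0=0 $r1=1 $r2=9 $r3=1 $r4=3 $r5=12 $r6=4
PC=1  beq  $r3, $r1, L5      | $r0=0 $r1=1 $r2=9 $r3=1 $r4=3 $r5=12 $r6=4  [TAKEN]
PC=2  add  $r3, $r4, $r6     | $r0=0 $r1=1 $r2=9 $r3=7 $r4=3 $r5=12 $r6=4
PC=5  slt  $r1, $r1, $r0     | $r0=0 $r1=0 $r2=9 $r3=7 $r4=3 $r5=12 $r6=4

4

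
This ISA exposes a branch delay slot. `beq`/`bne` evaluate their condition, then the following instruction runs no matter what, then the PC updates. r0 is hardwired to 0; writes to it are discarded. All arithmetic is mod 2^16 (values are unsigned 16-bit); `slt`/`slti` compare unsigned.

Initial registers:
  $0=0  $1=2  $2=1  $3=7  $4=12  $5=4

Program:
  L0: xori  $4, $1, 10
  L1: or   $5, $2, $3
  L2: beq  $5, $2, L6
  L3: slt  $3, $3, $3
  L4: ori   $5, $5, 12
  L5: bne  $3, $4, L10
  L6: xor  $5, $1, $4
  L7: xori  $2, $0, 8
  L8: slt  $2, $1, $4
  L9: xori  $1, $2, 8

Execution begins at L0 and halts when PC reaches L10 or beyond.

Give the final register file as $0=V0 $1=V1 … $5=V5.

$0=0 $1=2 $2=1 $3=0 $4=8 $5=10

  step pc=0: xori  $4, $1, 10  regs=(0,2,1,7,8,4)
  step pc=1: or   $5, $2, $3  regs=(0,2,1,7,8,7)
  step pc=2: beq  $5, $2, L6  cond=F  regs=(0,2,1,7,8,7)
  step pc=3: slt  $3, $3, $3  regs=(0,2,1,0,8,7)
  step pc=4: ori   $5, $5, 12  regs=(0,2,1,0,8,15)
  step pc=5: bne  $3, $4, L10  cond=T  regs=(0,2,1,0,8,15)
  step pc=6: xor  $5, $1, $4  regs=(0,2,1,0,8,10)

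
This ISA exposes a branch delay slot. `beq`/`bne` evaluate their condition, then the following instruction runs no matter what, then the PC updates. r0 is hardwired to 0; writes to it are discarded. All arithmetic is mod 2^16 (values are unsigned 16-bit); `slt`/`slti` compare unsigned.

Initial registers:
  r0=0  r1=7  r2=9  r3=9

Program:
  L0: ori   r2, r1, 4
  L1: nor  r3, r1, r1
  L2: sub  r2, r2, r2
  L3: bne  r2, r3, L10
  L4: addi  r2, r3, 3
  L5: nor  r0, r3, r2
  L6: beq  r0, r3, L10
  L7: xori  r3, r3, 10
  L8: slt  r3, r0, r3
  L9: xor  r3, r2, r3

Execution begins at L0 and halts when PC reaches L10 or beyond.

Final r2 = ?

65531

[0] ori   r2, r1, 4  →  {r0:0, r1:7, r2:7, r3:9}
[1] nor  r3, r1, r1  →  {r0:0, r1:7, r2:7, r3:65528}
[2] sub  r2, r2, r2  →  {r0:0, r1:7, r2:0, r3:65528}
[3] bne  r2, r3, L10  →  {r0:0, r1:7, r2:0, r3:65528}  ⟨branch taken⟩
[4] addi  r2, r3, 3  →  {r0:0, r1:7, r2:65531, r3:65528}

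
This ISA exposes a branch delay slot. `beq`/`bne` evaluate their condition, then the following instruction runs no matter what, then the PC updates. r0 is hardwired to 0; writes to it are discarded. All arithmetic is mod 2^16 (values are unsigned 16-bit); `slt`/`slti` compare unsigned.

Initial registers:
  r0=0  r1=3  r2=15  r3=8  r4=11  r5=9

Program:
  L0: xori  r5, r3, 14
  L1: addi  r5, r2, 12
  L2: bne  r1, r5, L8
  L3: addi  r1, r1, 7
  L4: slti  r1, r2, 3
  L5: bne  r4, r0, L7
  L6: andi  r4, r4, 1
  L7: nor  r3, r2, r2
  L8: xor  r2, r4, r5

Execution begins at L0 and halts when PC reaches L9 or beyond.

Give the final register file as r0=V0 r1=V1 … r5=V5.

r0=0 r1=10 r2=16 r3=8 r4=11 r5=27

#0 xori  r5, r3, 14 ; 0/3/15/8/11/6
#1 addi  r5, r2, 12 ; 0/3/15/8/11/27
#2 bne  r1, r5, L8 ; 0/3/15/8/11/27 ; →target
#3 addi  r1, r1, 7 ; 0/10/15/8/11/27
#8 xor  r2, r4, r5 ; 0/10/16/8/11/27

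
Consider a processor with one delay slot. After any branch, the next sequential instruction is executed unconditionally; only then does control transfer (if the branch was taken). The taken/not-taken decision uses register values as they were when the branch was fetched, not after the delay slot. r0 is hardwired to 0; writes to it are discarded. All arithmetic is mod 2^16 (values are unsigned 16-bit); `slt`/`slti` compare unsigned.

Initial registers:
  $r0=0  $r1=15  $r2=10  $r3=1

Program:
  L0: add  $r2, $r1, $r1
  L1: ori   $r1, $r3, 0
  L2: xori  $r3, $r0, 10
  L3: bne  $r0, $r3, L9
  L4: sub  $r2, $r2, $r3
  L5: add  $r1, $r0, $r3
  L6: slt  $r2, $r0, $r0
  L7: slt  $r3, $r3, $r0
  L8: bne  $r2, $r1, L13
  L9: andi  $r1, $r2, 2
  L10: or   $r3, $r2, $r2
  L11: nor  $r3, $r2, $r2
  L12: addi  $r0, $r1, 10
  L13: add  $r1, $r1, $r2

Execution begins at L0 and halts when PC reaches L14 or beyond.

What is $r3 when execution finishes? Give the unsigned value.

65515

#0 add  $r2, $r1, $r1 ; 0/15/30/1
#1 ori   $r1, $r3, 0 ; 0/1/30/1
#2 xori  $r3, $r0, 10 ; 0/1/30/10
#3 bne  $r0, $r3, L9 ; 0/1/30/10 ; →target
#4 sub  $r2, $r2, $r3 ; 0/1/20/10
#9 andi  $r1, $r2, 2 ; 0/0/20/10
#10 or   $r3, $r2, $r2 ; 0/0/20/20
#11 nor  $r3, $r2, $r2 ; 0/0/20/65515
#12 addi  $r0, $r1, 10 ; 0/0/20/65515
#13 add  $r1, $r1, $r2 ; 0/20/20/65515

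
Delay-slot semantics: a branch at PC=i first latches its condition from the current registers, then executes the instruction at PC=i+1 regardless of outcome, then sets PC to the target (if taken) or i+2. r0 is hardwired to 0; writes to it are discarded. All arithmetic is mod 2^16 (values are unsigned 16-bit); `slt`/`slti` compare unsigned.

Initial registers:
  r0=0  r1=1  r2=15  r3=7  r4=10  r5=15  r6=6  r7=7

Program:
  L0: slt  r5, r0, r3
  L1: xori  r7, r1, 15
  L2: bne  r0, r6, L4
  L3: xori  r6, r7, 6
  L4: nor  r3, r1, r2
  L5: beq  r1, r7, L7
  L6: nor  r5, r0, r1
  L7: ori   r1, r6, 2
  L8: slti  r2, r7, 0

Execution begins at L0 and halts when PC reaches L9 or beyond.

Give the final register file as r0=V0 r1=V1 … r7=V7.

#0 slt  r5, r0, r3 ; 0/1/15/7/10/1/6/7
#1 xori  r7, r1, 15 ; 0/1/15/7/10/1/6/14
#2 bne  r0, r6, L4 ; 0/1/15/7/10/1/6/14 ; →target
#3 xori  r6, r7, 6 ; 0/1/15/7/10/1/8/14
#4 nor  r3, r1, r2 ; 0/1/15/65520/10/1/8/14
#5 beq  r1, r7, L7 ; 0/1/15/65520/10/1/8/14 ; →fallthru
#6 nor  r5, r0, r1 ; 0/1/15/65520/10/65534/8/14
#7 ori   r1, r6, 2 ; 0/10/15/65520/10/65534/8/14
#8 slti  r2, r7, 0 ; 0/10/0/65520/10/65534/8/14

r0=0 r1=10 r2=0 r3=65520 r4=10 r5=65534 r6=8 r7=14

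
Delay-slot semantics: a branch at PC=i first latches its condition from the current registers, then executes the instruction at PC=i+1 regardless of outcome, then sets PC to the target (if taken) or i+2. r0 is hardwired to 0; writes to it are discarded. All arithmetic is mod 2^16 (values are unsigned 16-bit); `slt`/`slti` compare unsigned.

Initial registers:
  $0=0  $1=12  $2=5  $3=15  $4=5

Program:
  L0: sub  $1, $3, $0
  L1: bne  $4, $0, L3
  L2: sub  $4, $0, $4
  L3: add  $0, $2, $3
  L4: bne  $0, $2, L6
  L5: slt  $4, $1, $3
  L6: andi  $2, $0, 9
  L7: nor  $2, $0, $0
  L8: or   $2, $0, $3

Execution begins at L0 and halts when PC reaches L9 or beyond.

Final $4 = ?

PC=0  sub  $1, $3, $0        | $0=0 $1=15 $2=5 $3=15 $4=5
PC=1  bne  $4, $0, L3        | $0=0 $1=15 $2=5 $3=15 $4=5  [TAKEN]
PC=2  sub  $4, $0, $4        | $0=0 $1=15 $2=5 $3=15 $4=65531
PC=3  add  $0, $2, $3        | $0=0 $1=15 $2=5 $3=15 $4=65531
PC=4  bne  $0, $2, L6        | $0=0 $1=15 $2=5 $3=15 $4=65531  [TAKEN]
PC=5  slt  $4, $1, $3        | $0=0 $1=15 $2=5 $3=15 $4=0
PC=6  andi  $2, $0, 9        | $0=0 $1=15 $2=0 $3=15 $4=0
PC=7  nor  $2, $0, $0        | $0=0 $1=15 $2=65535 $3=15 $4=0
PC=8  or   $2, $0, $3        | $0=0 $1=15 $2=15 $3=15 $4=0

0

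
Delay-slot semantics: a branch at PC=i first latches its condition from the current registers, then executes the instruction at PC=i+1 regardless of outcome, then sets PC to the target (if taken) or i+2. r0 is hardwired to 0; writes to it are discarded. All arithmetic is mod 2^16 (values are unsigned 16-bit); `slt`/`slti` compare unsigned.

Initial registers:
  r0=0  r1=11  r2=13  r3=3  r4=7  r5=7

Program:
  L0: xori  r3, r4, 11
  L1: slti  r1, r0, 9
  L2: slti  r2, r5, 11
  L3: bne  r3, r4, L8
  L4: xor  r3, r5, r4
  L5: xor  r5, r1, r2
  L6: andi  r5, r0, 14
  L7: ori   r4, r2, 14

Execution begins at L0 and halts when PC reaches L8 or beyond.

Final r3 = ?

  step pc=0: xori  r3, r4, 11  regs=(0,11,13,12,7,7)
  step pc=1: slti  r1, r0, 9  regs=(0,1,13,12,7,7)
  step pc=2: slti  r2, r5, 11  regs=(0,1,1,12,7,7)
  step pc=3: bne  r3, r4, L8  cond=T  regs=(0,1,1,12,7,7)
  step pc=4: xor  r3, r5, r4  regs=(0,1,1,0,7,7)

0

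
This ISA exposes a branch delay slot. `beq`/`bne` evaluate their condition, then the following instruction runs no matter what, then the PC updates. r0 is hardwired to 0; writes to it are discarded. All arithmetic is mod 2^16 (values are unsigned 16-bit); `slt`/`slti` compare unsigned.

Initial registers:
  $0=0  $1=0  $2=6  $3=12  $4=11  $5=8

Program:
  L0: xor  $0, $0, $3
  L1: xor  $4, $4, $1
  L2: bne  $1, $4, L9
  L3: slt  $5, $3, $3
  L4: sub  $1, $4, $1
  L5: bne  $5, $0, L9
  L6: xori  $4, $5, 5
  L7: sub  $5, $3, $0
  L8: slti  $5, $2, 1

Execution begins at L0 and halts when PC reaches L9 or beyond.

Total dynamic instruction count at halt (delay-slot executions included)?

[0] xor  $0, $0, $3  →  {$0:0, $1:0, $2:6, $3:12, $4:11, $5:8}
[1] xor  $4, $4, $1  →  {$0:0, $1:0, $2:6, $3:12, $4:11, $5:8}
[2] bne  $1, $4, L9  →  {$0:0, $1:0, $2:6, $3:12, $4:11, $5:8}  ⟨branch taken⟩
[3] slt  $5, $3, $3  →  {$0:0, $1:0, $2:6, $3:12, $4:11, $5:0}

4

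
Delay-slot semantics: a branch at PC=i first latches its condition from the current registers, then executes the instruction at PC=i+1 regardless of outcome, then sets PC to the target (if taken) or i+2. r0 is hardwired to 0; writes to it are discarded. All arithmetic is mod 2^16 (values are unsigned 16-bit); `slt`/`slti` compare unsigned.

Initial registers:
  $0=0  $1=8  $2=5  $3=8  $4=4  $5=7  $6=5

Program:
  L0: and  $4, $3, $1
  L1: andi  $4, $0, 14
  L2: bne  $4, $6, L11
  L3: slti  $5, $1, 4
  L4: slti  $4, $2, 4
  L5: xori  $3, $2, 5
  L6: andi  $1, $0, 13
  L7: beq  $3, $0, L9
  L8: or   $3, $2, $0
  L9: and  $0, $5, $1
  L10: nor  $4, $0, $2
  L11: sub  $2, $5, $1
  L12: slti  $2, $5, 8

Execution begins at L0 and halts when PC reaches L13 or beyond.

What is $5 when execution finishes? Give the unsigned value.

0

  step pc=0: and  $4, $3, $1  regs=(0,8,5,8,8,7,5)
  step pc=1: andi  $4, $0, 14  regs=(0,8,5,8,0,7,5)
  step pc=2: bne  $4, $6, L11  cond=T  regs=(0,8,5,8,0,7,5)
  step pc=3: slti  $5, $1, 4  regs=(0,8,5,8,0,0,5)
  step pc=11: sub  $2, $5, $1  regs=(0,8,65528,8,0,0,5)
  step pc=12: slti  $2, $5, 8  regs=(0,8,1,8,0,0,5)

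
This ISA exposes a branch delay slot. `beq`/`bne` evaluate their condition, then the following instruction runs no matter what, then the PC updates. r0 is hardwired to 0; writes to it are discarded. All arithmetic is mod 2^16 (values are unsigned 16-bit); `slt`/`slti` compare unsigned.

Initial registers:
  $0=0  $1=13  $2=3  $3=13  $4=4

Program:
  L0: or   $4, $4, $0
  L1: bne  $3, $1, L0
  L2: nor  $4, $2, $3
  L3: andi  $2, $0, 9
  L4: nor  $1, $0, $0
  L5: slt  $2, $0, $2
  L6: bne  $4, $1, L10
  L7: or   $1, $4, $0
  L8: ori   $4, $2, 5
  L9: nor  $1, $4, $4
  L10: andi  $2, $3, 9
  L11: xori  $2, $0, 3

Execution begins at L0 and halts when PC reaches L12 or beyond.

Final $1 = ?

65520

#0 or   $4, $4, $0 ; 0/13/3/13/4
#1 bne  $3, $1, L0 ; 0/13/3/13/4 ; →fallthru
#2 nor  $4, $2, $3 ; 0/13/3/13/65520
#3 andi  $2, $0, 9 ; 0/13/0/13/65520
#4 nor  $1, $0, $0 ; 0/65535/0/13/65520
#5 slt  $2, $0, $2 ; 0/65535/0/13/65520
#6 bne  $4, $1, L10 ; 0/65535/0/13/65520 ; →target
#7 or   $1, $4, $0 ; 0/65520/0/13/65520
#10 andi  $2, $3, 9 ; 0/65520/9/13/65520
#11 xori  $2, $0, 3 ; 0/65520/3/13/65520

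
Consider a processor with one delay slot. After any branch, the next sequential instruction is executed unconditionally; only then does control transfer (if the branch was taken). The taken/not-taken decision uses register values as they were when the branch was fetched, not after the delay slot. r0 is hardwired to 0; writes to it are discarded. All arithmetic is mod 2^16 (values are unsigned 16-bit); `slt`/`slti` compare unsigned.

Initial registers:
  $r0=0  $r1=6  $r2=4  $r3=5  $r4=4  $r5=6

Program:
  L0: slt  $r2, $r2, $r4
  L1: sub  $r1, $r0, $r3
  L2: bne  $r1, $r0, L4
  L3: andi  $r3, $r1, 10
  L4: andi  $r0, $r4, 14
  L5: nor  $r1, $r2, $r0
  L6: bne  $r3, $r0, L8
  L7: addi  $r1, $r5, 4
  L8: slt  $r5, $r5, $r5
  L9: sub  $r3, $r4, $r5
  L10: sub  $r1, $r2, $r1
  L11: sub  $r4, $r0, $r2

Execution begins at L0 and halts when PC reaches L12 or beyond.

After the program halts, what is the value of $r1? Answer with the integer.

#0 slt  $r2, $r2, $r4 ; 0/6/0/5/4/6
#1 sub  $r1, $r0, $r3 ; 0/65531/0/5/4/6
#2 bne  $r1, $r0, L4 ; 0/65531/0/5/4/6 ; →target
#3 andi  $r3, $r1, 10 ; 0/65531/0/10/4/6
#4 andi  $r0, $r4, 14 ; 0/65531/0/10/4/6
#5 nor  $r1, $r2, $r0 ; 0/65535/0/10/4/6
#6 bne  $r3, $r0, L8 ; 0/65535/0/10/4/6 ; →target
#7 addi  $r1, $r5, 4 ; 0/10/0/10/4/6
#8 slt  $r5, $r5, $r5 ; 0/10/0/10/4/0
#9 sub  $r3, $r4, $r5 ; 0/10/0/4/4/0
#10 sub  $r1, $r2, $r1 ; 0/65526/0/4/4/0
#11 sub  $r4, $r0, $r2 ; 0/65526/0/4/0/0

65526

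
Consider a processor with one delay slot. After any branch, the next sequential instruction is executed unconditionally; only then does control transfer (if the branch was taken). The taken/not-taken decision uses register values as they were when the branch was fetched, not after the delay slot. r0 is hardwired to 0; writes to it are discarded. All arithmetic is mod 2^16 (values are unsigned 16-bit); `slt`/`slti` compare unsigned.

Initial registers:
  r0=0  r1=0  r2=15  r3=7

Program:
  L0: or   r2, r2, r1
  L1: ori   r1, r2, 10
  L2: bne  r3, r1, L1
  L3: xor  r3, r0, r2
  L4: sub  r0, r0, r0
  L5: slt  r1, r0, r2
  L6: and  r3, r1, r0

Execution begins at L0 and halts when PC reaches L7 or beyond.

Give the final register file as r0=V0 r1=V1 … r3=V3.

  step pc=0: or   r2, r2, r1  regs=(0,0,15,7)
  step pc=1: ori   r1, r2, 10  regs=(0,15,15,7)
  step pc=2: bne  r3, r1, L1  cond=T  regs=(0,15,15,7)
  step pc=3: xor  r3, r0, r2  regs=(0,15,15,15)
  step pc=1: ori   r1, r2, 10  regs=(0,15,15,15)
  step pc=2: bne  r3, r1, L1  cond=F  regs=(0,15,15,15)
  step pc=3: xor  r3, r0, r2  regs=(0,15,15,15)
  step pc=4: sub  r0, r0, r0  regs=(0,15,15,15)
  step pc=5: slt  r1, r0, r2  regs=(0,1,15,15)
  step pc=6: and  r3, r1, r0  regs=(0,1,15,0)

r0=0 r1=1 r2=15 r3=0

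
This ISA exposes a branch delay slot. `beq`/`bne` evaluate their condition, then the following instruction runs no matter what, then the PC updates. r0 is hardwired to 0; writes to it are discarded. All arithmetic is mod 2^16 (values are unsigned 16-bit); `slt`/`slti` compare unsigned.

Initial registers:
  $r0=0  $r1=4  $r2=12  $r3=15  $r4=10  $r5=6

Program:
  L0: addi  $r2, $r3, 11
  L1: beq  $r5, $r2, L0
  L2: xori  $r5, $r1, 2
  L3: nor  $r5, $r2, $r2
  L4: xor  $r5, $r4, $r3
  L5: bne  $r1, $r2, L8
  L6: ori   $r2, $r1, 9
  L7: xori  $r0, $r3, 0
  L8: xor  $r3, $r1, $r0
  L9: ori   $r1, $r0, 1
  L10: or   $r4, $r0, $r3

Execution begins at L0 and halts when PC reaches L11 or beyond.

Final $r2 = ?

13

#0 addi  $r2, $r3, 11 ; 0/4/26/15/10/6
#1 beq  $r5, $r2, L0 ; 0/4/26/15/10/6 ; →fallthru
#2 xori  $r5, $r1, 2 ; 0/4/26/15/10/6
#3 nor  $r5, $r2, $r2 ; 0/4/26/15/10/65509
#4 xor  $r5, $r4, $r3 ; 0/4/26/15/10/5
#5 bne  $r1, $r2, L8 ; 0/4/26/15/10/5 ; →target
#6 ori   $r2, $r1, 9 ; 0/4/13/15/10/5
#8 xor  $r3, $r1, $r0 ; 0/4/13/4/10/5
#9 ori   $r1, $r0, 1 ; 0/1/13/4/10/5
#10 or   $r4, $r0, $r3 ; 0/1/13/4/4/5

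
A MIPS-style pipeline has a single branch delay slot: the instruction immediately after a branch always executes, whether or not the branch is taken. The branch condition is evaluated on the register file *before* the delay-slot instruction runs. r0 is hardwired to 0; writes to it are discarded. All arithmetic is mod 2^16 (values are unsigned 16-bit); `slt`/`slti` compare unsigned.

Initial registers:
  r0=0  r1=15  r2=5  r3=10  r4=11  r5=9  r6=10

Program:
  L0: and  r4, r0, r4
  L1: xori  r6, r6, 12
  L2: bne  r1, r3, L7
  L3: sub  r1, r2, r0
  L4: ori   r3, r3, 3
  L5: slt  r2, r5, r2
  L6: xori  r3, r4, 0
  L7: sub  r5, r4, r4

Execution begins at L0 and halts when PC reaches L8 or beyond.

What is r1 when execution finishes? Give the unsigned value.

5

[0] and  r4, r0, r4  →  {r0:0, r1:15, r2:5, r3:10, r4:0, r5:9, r6:10}
[1] xori  r6, r6, 12  →  {r0:0, r1:15, r2:5, r3:10, r4:0, r5:9, r6:6}
[2] bne  r1, r3, L7  →  {r0:0, r1:15, r2:5, r3:10, r4:0, r5:9, r6:6}  ⟨branch taken⟩
[3] sub  r1, r2, r0  →  {r0:0, r1:5, r2:5, r3:10, r4:0, r5:9, r6:6}
[7] sub  r5, r4, r4  →  {r0:0, r1:5, r2:5, r3:10, r4:0, r5:0, r6:6}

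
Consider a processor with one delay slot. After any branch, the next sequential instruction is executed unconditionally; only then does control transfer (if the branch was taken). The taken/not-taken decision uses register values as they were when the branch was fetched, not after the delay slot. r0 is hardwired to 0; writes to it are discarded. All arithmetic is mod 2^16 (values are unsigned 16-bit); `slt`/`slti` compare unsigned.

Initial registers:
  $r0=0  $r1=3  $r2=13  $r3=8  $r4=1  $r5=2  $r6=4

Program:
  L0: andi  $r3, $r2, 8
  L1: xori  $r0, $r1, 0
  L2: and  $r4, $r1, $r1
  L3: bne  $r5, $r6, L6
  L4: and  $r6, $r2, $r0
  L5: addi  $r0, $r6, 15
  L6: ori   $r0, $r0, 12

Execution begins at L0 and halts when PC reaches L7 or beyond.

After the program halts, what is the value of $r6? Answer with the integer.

#0 andi  $r3, $r2, 8 ; 0/3/13/8/1/2/4
#1 xori  $r0, $r1, 0 ; 0/3/13/8/1/2/4
#2 and  $r4, $r1, $r1 ; 0/3/13/8/3/2/4
#3 bne  $r5, $r6, L6 ; 0/3/13/8/3/2/4 ; →target
#4 and  $r6, $r2, $r0 ; 0/3/13/8/3/2/0
#6 ori   $r0, $r0, 12 ; 0/3/13/8/3/2/0

0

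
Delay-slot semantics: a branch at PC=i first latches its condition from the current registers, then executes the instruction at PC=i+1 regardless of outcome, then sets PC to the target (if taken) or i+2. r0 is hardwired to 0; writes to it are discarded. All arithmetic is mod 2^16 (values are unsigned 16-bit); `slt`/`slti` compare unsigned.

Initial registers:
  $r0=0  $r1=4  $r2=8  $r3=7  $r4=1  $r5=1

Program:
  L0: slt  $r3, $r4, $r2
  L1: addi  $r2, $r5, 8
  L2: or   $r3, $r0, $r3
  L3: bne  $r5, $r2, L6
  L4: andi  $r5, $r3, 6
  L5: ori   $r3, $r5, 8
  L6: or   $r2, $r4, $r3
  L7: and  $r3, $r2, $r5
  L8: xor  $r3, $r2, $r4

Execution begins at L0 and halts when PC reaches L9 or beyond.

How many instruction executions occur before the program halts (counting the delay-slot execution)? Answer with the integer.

8

PC=0  slt  $r3, $r4, $r2     | $r0=0 $r1=4 $r2=8 $r3=1 $r4=1 $r5=1
PC=1  addi  $r2, $r5, 8      | $r0=0 $r1=4 $r2=9 $r3=1 $r4=1 $r5=1
PC=2  or   $r3, $r0, $r3     | $r0=0 $r1=4 $r2=9 $r3=1 $r4=1 $r5=1
PC=3  bne  $r5, $r2, L6      | $r0=0 $r1=4 $r2=9 $r3=1 $r4=1 $r5=1  [TAKEN]
PC=4  andi  $r5, $r3, 6      | $r0=0 $r1=4 $r2=9 $r3=1 $r4=1 $r5=0
PC=6  or   $r2, $r4, $r3     | $r0=0 $r1=4 $r2=1 $r3=1 $r4=1 $r5=0
PC=7  and  $r3, $r2, $r5     | $r0=0 $r1=4 $r2=1 $r3=0 $r4=1 $r5=0
PC=8  xor  $r3, $r2, $r4     | $r0=0 $r1=4 $r2=1 $r3=0 $r4=1 $r5=0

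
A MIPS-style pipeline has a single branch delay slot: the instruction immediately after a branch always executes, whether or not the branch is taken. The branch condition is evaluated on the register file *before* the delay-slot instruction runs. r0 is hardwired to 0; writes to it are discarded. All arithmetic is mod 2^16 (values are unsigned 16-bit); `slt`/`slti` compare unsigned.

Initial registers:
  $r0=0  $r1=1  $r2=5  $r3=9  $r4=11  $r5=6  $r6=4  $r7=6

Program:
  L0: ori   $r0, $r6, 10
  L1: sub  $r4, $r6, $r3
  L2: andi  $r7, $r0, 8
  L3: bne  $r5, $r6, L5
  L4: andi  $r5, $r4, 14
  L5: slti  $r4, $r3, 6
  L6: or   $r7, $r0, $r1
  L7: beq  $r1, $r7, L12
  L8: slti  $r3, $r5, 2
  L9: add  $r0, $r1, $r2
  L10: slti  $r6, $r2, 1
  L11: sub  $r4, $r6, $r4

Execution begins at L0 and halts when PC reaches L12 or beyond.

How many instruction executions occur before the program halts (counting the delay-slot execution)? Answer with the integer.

[0] ori   $r0, $r6, 10  →  {$r0:0, $r1:1, $r2:5, $r3:9, $r4:11, $r5:6, $r6:4, $r7:6}
[1] sub  $r4, $r6, $r3  →  {$r0:0, $r1:1, $r2:5, $r3:9, $r4:65531, $r5:6, $r6:4, $r7:6}
[2] andi  $r7, $r0, 8  →  {$r0:0, $r1:1, $r2:5, $r3:9, $r4:65531, $r5:6, $r6:4, $r7:0}
[3] bne  $r5, $r6, L5  →  {$r0:0, $r1:1, $r2:5, $r3:9, $r4:65531, $r5:6, $r6:4, $r7:0}  ⟨branch taken⟩
[4] andi  $r5, $r4, 14  →  {$r0:0, $r1:1, $r2:5, $r3:9, $r4:65531, $r5:10, $r6:4, $r7:0}
[5] slti  $r4, $r3, 6  →  {$r0:0, $r1:1, $r2:5, $r3:9, $r4:0, $r5:10, $r6:4, $r7:0}
[6] or   $r7, $r0, $r1  →  {$r0:0, $r1:1, $r2:5, $r3:9, $r4:0, $r5:10, $r6:4, $r7:1}
[7] beq  $r1, $r7, L12  →  {$r0:0, $r1:1, $r2:5, $r3:9, $r4:0, $r5:10, $r6:4, $r7:1}  ⟨branch taken⟩
[8] slti  $r3, $r5, 2  →  {$r0:0, $r1:1, $r2:5, $r3:0, $r4:0, $r5:10, $r6:4, $r7:1}

9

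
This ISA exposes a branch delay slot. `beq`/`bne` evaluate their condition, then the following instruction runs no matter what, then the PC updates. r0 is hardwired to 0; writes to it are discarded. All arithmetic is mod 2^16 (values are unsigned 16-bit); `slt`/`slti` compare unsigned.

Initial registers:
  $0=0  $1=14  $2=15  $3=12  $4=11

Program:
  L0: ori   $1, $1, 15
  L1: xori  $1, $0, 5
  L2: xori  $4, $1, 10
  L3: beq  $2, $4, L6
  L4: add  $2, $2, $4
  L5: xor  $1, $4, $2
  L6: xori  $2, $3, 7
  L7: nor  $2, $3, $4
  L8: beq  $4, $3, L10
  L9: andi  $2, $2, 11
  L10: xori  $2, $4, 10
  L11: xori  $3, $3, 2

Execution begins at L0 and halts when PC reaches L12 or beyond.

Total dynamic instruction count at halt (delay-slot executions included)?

[0] ori   $1, $1, 15  →  {$0:0, $1:15, $2:15, $3:12, $4:11}
[1] xori  $1, $0, 5  →  {$0:0, $1:5, $2:15, $3:12, $4:11}
[2] xori  $4, $1, 10  →  {$0:0, $1:5, $2:15, $3:12, $4:15}
[3] beq  $2, $4, L6  →  {$0:0, $1:5, $2:15, $3:12, $4:15}  ⟨branch taken⟩
[4] add  $2, $2, $4  →  {$0:0, $1:5, $2:30, $3:12, $4:15}
[6] xori  $2, $3, 7  →  {$0:0, $1:5, $2:11, $3:12, $4:15}
[7] nor  $2, $3, $4  →  {$0:0, $1:5, $2:65520, $3:12, $4:15}
[8] beq  $4, $3, L10  →  {$0:0, $1:5, $2:65520, $3:12, $4:15}  ⟨branch fallthrough⟩
[9] andi  $2, $2, 11  →  {$0:0, $1:5, $2:0, $3:12, $4:15}
[10] xori  $2, $4, 10  →  {$0:0, $1:5, $2:5, $3:12, $4:15}
[11] xori  $3, $3, 2  →  {$0:0, $1:5, $2:5, $3:14, $4:15}

11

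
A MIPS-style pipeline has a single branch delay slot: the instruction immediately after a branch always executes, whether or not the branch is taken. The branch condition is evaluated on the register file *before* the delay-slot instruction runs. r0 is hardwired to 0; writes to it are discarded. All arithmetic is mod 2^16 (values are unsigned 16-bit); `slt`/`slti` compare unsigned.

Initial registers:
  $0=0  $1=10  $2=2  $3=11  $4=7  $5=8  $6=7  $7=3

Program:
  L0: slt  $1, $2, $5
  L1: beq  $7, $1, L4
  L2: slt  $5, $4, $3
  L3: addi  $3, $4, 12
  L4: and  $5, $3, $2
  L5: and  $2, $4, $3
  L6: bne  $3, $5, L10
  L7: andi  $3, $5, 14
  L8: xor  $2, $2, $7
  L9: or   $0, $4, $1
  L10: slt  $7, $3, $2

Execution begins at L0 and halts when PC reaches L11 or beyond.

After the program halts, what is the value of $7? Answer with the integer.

  step pc=0: slt  $1, $2, $5  regs=(0,1,2,11,7,8,7,3)
  step pc=1: beq  $7, $1, L4  cond=F  regs=(0,1,2,11,7,8,7,3)
  step pc=2: slt  $5, $4, $3  regs=(0,1,2,11,7,1,7,3)
  step pc=3: addi  $3, $4, 12  regs=(0,1,2,19,7,1,7,3)
  step pc=4: and  $5, $3, $2  regs=(0,1,2,19,7,2,7,3)
  step pc=5: and  $2, $4, $3  regs=(0,1,3,19,7,2,7,3)
  step pc=6: bne  $3, $5, L10  cond=T  regs=(0,1,3,19,7,2,7,3)
  step pc=7: andi  $3, $5, 14  regs=(0,1,3,2,7,2,7,3)
  step pc=10: slt  $7, $3, $2  regs=(0,1,3,2,7,2,7,1)

1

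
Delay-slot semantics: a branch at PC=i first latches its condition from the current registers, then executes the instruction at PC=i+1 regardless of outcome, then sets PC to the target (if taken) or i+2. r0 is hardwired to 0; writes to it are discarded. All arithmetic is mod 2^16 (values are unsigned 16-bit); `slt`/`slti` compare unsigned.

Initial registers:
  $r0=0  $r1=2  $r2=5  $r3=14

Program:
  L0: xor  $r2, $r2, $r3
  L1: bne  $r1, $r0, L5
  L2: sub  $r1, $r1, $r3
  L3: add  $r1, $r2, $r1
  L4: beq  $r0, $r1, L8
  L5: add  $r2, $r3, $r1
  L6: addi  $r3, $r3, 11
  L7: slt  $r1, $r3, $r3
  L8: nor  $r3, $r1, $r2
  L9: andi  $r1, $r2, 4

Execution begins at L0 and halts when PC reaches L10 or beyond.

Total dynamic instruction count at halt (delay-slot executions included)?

8

[0] xor  $r2, $r2, $r3  →  {$r0:0, $r1:2, $r2:11, $r3:14}
[1] bne  $r1, $r0, L5  →  {$r0:0, $r1:2, $r2:11, $r3:14}  ⟨branch taken⟩
[2] sub  $r1, $r1, $r3  →  {$r0:0, $r1:65524, $r2:11, $r3:14}
[5] add  $r2, $r3, $r1  →  {$r0:0, $r1:65524, $r2:2, $r3:14}
[6] addi  $r3, $r3, 11  →  {$r0:0, $r1:65524, $r2:2, $r3:25}
[7] slt  $r1, $r3, $r3  →  {$r0:0, $r1:0, $r2:2, $r3:25}
[8] nor  $r3, $r1, $r2  →  {$r0:0, $r1:0, $r2:2, $r3:65533}
[9] andi  $r1, $r2, 4  →  {$r0:0, $r1:0, $r2:2, $r3:65533}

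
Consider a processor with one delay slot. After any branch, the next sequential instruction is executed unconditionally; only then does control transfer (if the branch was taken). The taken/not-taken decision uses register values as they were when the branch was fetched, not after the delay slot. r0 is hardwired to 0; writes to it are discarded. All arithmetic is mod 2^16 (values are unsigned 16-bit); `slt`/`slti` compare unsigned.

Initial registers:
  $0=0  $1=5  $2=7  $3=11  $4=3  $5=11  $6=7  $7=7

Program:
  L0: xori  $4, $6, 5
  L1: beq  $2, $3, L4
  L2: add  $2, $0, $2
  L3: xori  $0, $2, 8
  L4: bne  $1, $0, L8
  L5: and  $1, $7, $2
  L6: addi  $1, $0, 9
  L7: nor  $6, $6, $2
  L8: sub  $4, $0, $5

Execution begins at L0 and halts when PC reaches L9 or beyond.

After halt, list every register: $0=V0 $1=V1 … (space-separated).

  step pc=0: xori  $4, $6, 5  regs=(0,5,7,11,2,11,7,7)
  step pc=1: beq  $2, $3, L4  cond=F  regs=(0,5,7,11,2,11,7,7)
  step pc=2: add  $2, $0, $2  regs=(0,5,7,11,2,11,7,7)
  step pc=3: xori  $0, $2, 8  regs=(0,5,7,11,2,11,7,7)
  step pc=4: bne  $1, $0, L8  cond=T  regs=(0,5,7,11,2,11,7,7)
  step pc=5: and  $1, $7, $2  regs=(0,7,7,11,2,11,7,7)
  step pc=8: sub  $4, $0, $5  regs=(0,7,7,11,65525,11,7,7)

$0=0 $1=7 $2=7 $3=11 $4=65525 $5=11 $6=7 $7=7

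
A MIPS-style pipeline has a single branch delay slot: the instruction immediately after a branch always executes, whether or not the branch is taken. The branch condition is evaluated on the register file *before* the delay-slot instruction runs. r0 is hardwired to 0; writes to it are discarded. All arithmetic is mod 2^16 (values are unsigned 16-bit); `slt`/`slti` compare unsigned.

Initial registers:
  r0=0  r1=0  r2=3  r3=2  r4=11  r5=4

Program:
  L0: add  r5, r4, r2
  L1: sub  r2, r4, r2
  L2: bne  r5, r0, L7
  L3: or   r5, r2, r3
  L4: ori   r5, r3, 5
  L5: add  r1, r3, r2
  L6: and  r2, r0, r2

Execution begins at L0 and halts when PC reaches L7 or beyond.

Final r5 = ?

#0 add  r5, r4, r2 ; 0/0/3/2/11/14
#1 sub  r2, r4, r2 ; 0/0/8/2/11/14
#2 bne  r5, r0, L7 ; 0/0/8/2/11/14 ; →target
#3 or   r5, r2, r3 ; 0/0/8/2/11/10

10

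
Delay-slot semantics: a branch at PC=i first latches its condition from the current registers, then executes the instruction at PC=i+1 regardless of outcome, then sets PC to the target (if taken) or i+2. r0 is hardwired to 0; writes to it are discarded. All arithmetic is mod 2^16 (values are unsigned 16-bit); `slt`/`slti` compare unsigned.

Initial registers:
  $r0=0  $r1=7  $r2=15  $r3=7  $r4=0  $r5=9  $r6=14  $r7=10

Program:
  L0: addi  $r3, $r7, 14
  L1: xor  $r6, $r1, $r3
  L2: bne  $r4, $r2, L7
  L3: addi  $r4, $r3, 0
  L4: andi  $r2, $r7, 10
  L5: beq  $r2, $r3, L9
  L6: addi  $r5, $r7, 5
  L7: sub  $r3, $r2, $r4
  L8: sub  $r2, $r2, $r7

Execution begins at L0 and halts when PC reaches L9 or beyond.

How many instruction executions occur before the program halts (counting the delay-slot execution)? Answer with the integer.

#0 addi  $r3, $r7, 14 ; 0/7/15/24/0/9/14/10
#1 xor  $r6, $r1, $r3 ; 0/7/15/24/0/9/31/10
#2 bne  $r4, $r2, L7 ; 0/7/15/24/0/9/31/10 ; →target
#3 addi  $r4, $r3, 0 ; 0/7/15/24/24/9/31/10
#7 sub  $r3, $r2, $r4 ; 0/7/15/65527/24/9/31/10
#8 sub  $r2, $r2, $r7 ; 0/7/5/65527/24/9/31/10

6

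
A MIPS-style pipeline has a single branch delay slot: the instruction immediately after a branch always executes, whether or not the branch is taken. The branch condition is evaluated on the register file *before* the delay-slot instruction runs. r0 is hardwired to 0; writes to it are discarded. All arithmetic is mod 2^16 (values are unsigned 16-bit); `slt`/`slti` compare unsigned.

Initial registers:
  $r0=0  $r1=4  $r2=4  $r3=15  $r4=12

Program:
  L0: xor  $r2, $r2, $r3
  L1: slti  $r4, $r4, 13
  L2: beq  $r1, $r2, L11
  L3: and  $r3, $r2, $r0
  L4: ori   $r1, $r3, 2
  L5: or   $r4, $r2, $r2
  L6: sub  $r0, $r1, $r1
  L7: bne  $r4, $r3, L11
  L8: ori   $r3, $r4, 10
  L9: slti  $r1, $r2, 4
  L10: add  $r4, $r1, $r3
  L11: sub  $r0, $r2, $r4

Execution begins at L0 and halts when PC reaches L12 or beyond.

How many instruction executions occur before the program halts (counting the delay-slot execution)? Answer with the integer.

10

PC=0  xor  $r2, $r2, $r3     | $r0=0 $r1=4 $r2=11 $r3=15 $r4=12
PC=1  slti  $r4, $r4, 13     | $r0=0 $r1=4 $r2=11 $r3=15 $r4=1
PC=2  beq  $r1, $r2, L11     | $r0=0 $r1=4 $r2=11 $r3=15 $r4=1  [not taken]
PC=3  and  $r3, $r2, $r0     | $r0=0 $r1=4 $r2=11 $r3=0 $r4=1
PC=4  ori   $r1, $r3, 2      | $r0=0 $r1=2 $r2=11 $r3=0 $r4=1
PC=5  or   $r4, $r2, $r2     | $r0=0 $r1=2 $r2=11 $r3=0 $r4=11
PC=6  sub  $r0, $r1, $r1     | $r0=0 $r1=2 $r2=11 $r3=0 $r4=11
PC=7  bne  $r4, $r3, L11     | $r0=0 $r1=2 $r2=11 $r3=0 $r4=11  [TAKEN]
PC=8  ori   $r3, $r4, 10     | $r0=0 $r1=2 $r2=11 $r3=11 $r4=11
PC=11 sub  $r0, $r2, $r4     | $r0=0 $r1=2 $r2=11 $r3=11 $r4=11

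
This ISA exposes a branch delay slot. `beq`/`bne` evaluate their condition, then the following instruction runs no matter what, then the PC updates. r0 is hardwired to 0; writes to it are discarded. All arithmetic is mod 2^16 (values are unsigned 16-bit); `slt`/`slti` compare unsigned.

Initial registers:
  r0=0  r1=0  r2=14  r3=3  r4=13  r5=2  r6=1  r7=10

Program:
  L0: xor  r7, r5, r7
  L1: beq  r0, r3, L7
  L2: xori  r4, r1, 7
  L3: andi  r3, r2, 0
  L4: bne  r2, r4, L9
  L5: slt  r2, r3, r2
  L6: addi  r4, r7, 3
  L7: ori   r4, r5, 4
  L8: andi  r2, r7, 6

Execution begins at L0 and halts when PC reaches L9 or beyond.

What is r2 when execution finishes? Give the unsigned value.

  step pc=0: xor  r7, r5, r7  regs=(0,0,14,3,13,2,1,8)
  step pc=1: beq  r0, r3, L7  cond=F  regs=(0,0,14,3,13,2,1,8)
  step pc=2: xori  r4, r1, 7  regs=(0,0,14,3,7,2,1,8)
  step pc=3: andi  r3, r2, 0  regs=(0,0,14,0,7,2,1,8)
  step pc=4: bne  r2, r4, L9  cond=T  regs=(0,0,14,0,7,2,1,8)
  step pc=5: slt  r2, r3, r2  regs=(0,0,1,0,7,2,1,8)

1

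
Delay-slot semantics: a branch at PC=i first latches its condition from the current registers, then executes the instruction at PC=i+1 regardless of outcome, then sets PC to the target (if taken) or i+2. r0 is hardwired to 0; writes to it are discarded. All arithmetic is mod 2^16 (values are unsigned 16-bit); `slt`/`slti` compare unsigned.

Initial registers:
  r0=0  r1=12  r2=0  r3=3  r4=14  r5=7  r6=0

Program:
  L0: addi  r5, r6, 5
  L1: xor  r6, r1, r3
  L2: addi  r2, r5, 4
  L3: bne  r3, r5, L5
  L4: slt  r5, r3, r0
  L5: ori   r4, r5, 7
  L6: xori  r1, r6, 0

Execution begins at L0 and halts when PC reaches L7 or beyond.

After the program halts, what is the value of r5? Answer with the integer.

#0 addi  r5, r6, 5 ; 0/12/0/3/14/5/0
#1 xor  r6, r1, r3 ; 0/12/0/3/14/5/15
#2 addi  r2, r5, 4 ; 0/12/9/3/14/5/15
#3 bne  r3, r5, L5 ; 0/12/9/3/14/5/15 ; →target
#4 slt  r5, r3, r0 ; 0/12/9/3/14/0/15
#5 ori   r4, r5, 7 ; 0/12/9/3/7/0/15
#6 xori  r1, r6, 0 ; 0/15/9/3/7/0/15

0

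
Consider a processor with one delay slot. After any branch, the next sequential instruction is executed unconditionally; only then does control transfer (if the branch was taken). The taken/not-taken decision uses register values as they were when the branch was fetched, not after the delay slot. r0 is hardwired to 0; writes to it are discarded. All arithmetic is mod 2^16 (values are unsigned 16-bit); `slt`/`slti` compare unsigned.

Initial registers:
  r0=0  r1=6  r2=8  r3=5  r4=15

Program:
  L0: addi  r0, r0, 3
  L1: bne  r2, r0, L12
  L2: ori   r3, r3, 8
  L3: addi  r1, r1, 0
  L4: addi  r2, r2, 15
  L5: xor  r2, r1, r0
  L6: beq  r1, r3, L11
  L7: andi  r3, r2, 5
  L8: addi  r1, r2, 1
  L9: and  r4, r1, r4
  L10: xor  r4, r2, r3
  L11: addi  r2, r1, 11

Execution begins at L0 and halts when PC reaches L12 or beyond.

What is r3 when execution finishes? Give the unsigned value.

PC=0  addi  r0, r0, 3        | r0=0 r1=6 r2=8 r3=5 r4=15
PC=1  bne  r2, r0, L12       | r0=0 r1=6 r2=8 r3=5 r4=15  [TAKEN]
PC=2  ori   r3, r3, 8        | r0=0 r1=6 r2=8 r3=13 r4=15

13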